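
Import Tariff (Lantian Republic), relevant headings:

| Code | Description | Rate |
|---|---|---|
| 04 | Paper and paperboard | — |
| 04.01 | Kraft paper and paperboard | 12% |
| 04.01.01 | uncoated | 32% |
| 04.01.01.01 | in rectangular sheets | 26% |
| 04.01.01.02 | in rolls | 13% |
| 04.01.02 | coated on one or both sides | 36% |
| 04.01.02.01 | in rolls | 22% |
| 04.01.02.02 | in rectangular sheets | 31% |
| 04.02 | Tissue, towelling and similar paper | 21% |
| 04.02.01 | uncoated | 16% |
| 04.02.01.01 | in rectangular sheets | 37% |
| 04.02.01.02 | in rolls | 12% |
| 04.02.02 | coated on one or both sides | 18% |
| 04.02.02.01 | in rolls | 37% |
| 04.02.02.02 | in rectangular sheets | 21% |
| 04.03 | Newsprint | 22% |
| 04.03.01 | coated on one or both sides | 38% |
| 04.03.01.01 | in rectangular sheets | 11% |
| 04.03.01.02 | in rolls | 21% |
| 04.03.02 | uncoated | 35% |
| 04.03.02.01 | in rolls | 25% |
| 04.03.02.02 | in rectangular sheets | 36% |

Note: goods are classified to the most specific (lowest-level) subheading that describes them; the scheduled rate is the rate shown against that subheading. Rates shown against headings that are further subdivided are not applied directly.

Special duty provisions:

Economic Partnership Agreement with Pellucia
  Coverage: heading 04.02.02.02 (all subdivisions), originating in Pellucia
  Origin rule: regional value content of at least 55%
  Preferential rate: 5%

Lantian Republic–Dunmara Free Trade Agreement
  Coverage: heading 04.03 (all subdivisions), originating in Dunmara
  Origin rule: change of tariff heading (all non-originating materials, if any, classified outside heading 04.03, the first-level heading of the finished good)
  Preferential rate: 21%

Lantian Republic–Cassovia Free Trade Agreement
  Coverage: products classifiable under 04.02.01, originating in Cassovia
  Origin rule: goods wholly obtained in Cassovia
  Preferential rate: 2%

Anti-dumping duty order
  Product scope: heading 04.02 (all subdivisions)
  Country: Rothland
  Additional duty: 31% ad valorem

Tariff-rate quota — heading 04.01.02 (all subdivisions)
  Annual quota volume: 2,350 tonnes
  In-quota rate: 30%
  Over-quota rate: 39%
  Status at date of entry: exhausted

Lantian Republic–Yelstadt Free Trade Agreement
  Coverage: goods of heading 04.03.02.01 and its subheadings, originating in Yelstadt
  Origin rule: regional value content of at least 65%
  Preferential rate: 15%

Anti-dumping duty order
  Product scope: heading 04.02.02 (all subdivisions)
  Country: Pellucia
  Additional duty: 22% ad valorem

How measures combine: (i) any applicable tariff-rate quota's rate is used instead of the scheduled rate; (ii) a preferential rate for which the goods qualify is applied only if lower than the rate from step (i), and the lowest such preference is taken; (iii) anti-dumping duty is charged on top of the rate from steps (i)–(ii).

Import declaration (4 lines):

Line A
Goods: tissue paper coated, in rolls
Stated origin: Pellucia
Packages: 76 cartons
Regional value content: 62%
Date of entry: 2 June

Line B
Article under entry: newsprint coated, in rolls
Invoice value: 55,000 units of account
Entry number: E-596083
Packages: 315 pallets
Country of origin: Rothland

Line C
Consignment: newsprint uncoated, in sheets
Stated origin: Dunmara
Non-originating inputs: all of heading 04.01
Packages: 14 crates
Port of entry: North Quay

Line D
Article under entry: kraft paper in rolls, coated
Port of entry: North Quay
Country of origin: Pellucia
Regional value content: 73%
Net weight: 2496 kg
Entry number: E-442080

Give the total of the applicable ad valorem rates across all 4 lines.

140%

Line A: tissue paper → 04.02; coated → 04.02.02; in rolls → 04.02.02.01. Scheduled 37%. Pellucia agreement on 04.02.02.02: 04.02.02.01 not covered; anti-dumping (Pellucia, 04.02.02): +22%; total 37% + 22% = 59%. → 59%.
Line B: newsprint → 04.03; coated → 04.03.01; in rolls → 04.03.01.02. Scheduled 21%. No special measure applies. → 21%.
Line C: newsprint → 04.03; uncoated → 04.03.02; in sheets → 04.03.02.02. Scheduled 36%. Dunmara agreement on 04.03: CTH met → 21% available; preferential 21%. → 21%.
Line D: kraft paper → 04.01; coated → 04.01.02; in rolls → 04.01.02.01. Scheduled 22%. quota on 04.01.02 exhausted → over-quota 39%; Pellucia agreement on 04.02.02.02: 04.01.02.01 not covered. → 39%.
Sum: 59% + 21% + 21% + 39% = 140%.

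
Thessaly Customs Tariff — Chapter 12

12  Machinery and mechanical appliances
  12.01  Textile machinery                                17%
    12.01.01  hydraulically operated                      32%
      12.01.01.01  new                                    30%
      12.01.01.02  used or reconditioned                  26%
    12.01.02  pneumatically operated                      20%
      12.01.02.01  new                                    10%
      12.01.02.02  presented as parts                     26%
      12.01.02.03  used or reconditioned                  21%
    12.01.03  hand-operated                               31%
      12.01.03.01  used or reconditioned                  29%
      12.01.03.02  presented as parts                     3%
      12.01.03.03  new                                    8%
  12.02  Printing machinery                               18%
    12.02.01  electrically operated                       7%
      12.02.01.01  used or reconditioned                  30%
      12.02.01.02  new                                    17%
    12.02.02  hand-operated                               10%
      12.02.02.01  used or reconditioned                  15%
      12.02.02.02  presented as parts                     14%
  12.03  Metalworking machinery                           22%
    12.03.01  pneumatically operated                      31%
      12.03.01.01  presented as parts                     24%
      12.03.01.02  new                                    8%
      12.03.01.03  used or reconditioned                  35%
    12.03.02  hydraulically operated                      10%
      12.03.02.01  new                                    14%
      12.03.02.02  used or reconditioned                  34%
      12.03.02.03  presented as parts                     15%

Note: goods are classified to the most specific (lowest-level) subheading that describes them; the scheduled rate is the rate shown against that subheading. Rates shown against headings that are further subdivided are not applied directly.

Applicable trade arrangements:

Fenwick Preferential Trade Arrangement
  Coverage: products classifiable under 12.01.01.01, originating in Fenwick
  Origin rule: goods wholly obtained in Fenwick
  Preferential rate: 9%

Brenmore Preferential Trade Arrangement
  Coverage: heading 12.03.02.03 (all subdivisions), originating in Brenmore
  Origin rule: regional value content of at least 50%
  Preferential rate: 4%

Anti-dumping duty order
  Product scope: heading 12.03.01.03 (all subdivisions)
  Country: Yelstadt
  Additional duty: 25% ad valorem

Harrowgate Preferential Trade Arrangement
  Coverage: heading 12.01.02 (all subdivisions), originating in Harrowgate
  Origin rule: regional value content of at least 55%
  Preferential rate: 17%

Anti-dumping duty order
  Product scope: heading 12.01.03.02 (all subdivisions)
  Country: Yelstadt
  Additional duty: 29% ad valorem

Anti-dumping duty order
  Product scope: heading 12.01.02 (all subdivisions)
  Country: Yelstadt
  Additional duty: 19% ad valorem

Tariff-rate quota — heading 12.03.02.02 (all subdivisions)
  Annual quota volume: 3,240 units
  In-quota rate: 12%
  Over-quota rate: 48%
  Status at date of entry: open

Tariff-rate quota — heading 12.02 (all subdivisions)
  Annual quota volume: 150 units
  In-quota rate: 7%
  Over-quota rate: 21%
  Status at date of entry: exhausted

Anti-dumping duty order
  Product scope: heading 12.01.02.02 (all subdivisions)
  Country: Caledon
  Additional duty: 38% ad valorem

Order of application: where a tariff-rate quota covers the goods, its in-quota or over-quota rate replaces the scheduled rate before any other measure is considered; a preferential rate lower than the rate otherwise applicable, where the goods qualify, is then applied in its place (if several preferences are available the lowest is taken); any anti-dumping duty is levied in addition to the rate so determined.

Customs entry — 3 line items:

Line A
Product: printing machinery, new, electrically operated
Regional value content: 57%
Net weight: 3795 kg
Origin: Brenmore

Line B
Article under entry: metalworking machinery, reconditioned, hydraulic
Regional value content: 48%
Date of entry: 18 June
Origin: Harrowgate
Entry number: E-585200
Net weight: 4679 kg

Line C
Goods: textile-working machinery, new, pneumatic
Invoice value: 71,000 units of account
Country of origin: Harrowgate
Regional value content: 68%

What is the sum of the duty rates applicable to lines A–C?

43%

Line A: printing → 12.02; electrically operated → 12.02.01; new → 12.02.01.02. Scheduled 17%. quota on 12.02 exhausted → over-quota 21%; Brenmore agreement on 12.03.02.03: 12.02.01.02 not covered. → 21%.
Line B: metalworking → 12.03; hydraulic → 12.03.02; reconditioned → 12.03.02.02. Scheduled 34%. quota on 12.03.02.02 open → in-quota 12%; Harrowgate agreement on 12.01.02: 12.03.02.02 not covered. → 12%.
Line C: textile-working → 12.01; pneumatic → 12.01.02; new → 12.01.02.01. Scheduled 10%. Harrowgate agreement on 12.01.02: RVC ≥ 55% → 17% available; preference 17% not lower than 10% → no reduction. → 10%.
Sum: 21% + 12% + 10% = 43%.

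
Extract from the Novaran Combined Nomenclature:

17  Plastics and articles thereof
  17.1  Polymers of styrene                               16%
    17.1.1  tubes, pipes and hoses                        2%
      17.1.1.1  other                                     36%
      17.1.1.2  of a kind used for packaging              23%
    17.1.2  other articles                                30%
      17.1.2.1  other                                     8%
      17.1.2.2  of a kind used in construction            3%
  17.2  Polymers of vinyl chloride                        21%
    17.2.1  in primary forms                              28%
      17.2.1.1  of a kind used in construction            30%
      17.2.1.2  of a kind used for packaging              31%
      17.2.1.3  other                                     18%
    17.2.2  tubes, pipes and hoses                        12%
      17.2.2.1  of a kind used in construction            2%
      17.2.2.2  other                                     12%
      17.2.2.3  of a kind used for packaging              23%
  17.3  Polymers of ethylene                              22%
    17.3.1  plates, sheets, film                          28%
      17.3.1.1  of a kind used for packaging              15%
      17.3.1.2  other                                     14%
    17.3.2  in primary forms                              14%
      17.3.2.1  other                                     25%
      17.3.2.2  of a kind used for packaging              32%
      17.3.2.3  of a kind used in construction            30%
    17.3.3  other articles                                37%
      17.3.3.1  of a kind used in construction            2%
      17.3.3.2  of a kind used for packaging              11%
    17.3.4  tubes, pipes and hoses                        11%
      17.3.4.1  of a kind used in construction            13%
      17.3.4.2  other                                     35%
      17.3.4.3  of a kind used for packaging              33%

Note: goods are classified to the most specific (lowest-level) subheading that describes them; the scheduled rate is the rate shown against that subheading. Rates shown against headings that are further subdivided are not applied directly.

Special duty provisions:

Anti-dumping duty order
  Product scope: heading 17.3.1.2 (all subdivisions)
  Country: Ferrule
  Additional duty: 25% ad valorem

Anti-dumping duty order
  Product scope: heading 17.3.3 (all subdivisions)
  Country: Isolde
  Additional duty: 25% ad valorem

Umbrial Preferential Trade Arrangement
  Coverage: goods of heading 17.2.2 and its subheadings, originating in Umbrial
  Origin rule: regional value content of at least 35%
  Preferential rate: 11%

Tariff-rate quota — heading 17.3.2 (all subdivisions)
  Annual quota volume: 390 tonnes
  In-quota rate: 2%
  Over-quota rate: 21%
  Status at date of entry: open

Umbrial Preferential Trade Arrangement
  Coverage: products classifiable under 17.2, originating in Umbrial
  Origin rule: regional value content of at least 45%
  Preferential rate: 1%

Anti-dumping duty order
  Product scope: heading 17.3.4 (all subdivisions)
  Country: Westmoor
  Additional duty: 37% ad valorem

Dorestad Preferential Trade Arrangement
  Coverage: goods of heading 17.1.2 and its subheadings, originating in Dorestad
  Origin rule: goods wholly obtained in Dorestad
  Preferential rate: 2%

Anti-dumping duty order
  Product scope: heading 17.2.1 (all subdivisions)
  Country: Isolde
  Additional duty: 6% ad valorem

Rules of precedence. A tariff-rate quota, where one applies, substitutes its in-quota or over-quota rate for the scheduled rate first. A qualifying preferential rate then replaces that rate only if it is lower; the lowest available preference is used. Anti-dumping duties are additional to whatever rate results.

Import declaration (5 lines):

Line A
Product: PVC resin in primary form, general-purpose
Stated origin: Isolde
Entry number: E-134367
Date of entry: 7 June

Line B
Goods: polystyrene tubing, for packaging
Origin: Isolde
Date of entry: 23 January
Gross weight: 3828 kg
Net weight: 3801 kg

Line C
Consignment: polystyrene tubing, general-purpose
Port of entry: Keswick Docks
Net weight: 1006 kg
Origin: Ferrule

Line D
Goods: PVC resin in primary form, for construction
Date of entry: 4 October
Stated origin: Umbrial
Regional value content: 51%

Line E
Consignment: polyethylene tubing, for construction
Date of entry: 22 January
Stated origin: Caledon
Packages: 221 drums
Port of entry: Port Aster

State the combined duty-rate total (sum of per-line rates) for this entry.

Line A: PVC → 17.2; resin in primary form → 17.2.1; general-purpose → 17.2.1.3. Scheduled 18%. anti-dumping (Isolde, 17.2.1): +6%; total 18% + 6% = 24%. → 24%.
Line B: polystyrene → 17.1; tubing → 17.1.1; for packaging → 17.1.1.2. Scheduled 23%. No special measure applies. → 23%.
Line C: polystyrene → 17.1; tubing → 17.1.1; general-purpose → 17.1.1.1. Scheduled 36%. No special measure applies. → 36%.
Line D: PVC → 17.2; resin in primary form → 17.2.1; for construction → 17.2.1.1. Scheduled 30%. Umbrial agreement on 17.2.2: 17.2.1.1 not covered; Umbrial agreement on 17.2: RVC ≥ 45% → 1% available; preferential 1%. → 1%.
Line E: polyethylene → 17.3; tubing → 17.3.4; for construction → 17.3.4.1. Scheduled 13%. No special measure applies. → 13%.
Sum: 24% + 23% + 36% + 1% + 13% = 97%.

97%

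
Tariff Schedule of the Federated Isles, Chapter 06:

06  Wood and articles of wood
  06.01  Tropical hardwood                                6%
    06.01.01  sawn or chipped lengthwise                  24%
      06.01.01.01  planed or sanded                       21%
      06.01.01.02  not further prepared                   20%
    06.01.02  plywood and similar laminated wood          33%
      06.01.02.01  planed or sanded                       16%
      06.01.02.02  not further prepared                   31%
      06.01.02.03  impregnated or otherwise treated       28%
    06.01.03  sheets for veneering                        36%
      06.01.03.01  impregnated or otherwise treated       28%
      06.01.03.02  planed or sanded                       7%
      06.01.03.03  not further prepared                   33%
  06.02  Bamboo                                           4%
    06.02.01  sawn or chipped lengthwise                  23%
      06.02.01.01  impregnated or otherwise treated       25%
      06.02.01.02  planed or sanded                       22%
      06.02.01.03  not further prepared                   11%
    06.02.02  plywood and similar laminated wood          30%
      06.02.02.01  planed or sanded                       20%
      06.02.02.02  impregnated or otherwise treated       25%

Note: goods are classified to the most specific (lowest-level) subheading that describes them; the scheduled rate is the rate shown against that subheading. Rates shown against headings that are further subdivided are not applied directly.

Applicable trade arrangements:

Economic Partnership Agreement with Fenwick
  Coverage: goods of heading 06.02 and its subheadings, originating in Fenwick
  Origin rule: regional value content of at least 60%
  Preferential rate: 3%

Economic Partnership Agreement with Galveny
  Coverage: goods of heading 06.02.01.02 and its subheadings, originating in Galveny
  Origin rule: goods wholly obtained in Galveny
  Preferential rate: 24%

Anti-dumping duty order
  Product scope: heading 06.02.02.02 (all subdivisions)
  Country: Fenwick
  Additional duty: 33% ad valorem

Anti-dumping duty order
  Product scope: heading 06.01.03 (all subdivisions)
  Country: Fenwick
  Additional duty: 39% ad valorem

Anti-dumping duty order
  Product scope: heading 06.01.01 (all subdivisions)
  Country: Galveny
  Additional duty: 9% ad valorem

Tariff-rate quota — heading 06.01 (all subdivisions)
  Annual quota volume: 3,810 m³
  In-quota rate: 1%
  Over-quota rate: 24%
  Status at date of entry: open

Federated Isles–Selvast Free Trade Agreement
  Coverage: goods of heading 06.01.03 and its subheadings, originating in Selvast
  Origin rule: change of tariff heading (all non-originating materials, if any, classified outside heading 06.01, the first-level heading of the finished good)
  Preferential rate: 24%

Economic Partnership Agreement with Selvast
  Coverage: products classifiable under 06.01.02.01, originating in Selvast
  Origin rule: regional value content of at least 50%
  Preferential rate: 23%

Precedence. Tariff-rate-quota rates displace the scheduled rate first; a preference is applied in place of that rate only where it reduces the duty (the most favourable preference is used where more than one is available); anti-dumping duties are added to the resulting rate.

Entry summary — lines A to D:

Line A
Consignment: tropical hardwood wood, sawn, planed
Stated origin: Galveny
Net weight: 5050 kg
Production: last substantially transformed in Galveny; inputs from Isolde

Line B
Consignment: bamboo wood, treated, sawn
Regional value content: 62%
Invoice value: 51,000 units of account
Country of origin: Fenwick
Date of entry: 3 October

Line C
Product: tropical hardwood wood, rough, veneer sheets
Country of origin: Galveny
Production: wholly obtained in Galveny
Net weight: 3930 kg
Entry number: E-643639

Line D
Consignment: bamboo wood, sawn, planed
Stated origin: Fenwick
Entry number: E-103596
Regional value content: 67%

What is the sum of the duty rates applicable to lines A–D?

17%

Line A: tropical hardwood → 06.01; sawn → 06.01.01; planed → 06.01.01.01. Scheduled 21%. quota on 06.01 open → in-quota 1%; Galveny agreement on 06.02.01.02: 06.01.01.01 not covered; anti-dumping (Galveny, 06.01.01): +9%; total 1% + 9% = 10%. → 10%.
Line B: bamboo → 06.02; sawn → 06.02.01; treated → 06.02.01.01. Scheduled 25%. Fenwick agreement on 06.02: RVC ≥ 60% → 3% available; preferential 3%. → 3%.
Line C: tropical hardwood → 06.01; veneer sheets → 06.01.03; rough → 06.01.03.03. Scheduled 33%. quota on 06.01 open → in-quota 1%; Galveny agreement on 06.02.01.02: 06.01.03.03 not covered. → 1%.
Line D: bamboo → 06.02; sawn → 06.02.01; planed → 06.02.01.02. Scheduled 22%. Fenwick agreement on 06.02: RVC ≥ 60% → 3% available; preferential 3%. → 3%.
Sum: 10% + 3% + 1% + 3% = 17%.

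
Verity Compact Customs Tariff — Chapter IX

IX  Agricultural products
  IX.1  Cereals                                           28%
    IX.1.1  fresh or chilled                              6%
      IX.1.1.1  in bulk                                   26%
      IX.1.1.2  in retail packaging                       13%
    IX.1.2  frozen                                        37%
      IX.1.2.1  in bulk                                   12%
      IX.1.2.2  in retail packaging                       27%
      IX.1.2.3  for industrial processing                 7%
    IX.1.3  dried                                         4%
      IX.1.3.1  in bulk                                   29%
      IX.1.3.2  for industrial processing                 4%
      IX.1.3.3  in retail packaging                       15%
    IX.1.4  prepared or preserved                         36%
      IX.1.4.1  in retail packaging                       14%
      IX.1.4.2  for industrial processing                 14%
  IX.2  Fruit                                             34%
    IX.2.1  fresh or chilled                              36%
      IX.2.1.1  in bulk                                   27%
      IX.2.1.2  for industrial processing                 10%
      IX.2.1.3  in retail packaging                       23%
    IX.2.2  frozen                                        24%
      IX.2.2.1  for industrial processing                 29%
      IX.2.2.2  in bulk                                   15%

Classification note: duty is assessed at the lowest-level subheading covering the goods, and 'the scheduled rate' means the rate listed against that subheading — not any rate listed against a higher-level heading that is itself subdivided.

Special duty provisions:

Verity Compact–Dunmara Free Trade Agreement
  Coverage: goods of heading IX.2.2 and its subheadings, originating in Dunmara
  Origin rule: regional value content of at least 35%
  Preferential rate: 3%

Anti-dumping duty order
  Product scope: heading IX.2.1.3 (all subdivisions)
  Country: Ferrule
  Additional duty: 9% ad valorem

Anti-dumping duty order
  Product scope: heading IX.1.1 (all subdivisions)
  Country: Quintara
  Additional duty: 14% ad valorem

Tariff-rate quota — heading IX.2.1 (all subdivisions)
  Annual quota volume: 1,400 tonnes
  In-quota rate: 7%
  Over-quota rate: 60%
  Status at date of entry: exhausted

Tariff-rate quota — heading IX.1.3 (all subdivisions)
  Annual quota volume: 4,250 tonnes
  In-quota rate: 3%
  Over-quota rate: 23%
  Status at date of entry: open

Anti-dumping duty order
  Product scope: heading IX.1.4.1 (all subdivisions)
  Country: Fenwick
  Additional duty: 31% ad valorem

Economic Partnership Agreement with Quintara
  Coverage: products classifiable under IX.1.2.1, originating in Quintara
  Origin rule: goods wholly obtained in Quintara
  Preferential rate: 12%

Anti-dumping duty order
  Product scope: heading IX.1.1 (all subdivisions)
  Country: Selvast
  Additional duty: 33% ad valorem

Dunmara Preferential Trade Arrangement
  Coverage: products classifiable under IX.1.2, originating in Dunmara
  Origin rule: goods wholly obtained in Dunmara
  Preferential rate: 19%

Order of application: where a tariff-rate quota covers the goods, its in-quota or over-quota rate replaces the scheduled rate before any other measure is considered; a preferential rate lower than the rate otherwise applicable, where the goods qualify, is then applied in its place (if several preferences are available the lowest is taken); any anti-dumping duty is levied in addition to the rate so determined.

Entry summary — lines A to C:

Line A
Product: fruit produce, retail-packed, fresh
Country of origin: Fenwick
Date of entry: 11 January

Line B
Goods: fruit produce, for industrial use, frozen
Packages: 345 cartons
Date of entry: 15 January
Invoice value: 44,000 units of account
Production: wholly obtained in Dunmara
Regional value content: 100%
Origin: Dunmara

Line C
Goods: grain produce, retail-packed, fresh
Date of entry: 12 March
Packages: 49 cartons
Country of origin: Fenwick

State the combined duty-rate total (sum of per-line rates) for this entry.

Line A: fruit → IX.2; fresh → IX.2.1; retail-packed → IX.2.1.3. Scheduled 23%. quota on IX.2.1 exhausted → over-quota 60%. → 60%.
Line B: fruit → IX.2; frozen → IX.2.2; for industrial use → IX.2.2.1. Scheduled 29%. Dunmara agreement on IX.2.2: RVC ≥ 35% → 3% available; Dunmara agreement on IX.1.2: IX.2.2.1 not covered; preferential 3%. → 3%.
Line C: grain → IX.1; fresh → IX.1.1; retail-packed → IX.1.1.2. Scheduled 13%. No special measure applies. → 13%.
Sum: 60% + 3% + 13% = 76%.

76%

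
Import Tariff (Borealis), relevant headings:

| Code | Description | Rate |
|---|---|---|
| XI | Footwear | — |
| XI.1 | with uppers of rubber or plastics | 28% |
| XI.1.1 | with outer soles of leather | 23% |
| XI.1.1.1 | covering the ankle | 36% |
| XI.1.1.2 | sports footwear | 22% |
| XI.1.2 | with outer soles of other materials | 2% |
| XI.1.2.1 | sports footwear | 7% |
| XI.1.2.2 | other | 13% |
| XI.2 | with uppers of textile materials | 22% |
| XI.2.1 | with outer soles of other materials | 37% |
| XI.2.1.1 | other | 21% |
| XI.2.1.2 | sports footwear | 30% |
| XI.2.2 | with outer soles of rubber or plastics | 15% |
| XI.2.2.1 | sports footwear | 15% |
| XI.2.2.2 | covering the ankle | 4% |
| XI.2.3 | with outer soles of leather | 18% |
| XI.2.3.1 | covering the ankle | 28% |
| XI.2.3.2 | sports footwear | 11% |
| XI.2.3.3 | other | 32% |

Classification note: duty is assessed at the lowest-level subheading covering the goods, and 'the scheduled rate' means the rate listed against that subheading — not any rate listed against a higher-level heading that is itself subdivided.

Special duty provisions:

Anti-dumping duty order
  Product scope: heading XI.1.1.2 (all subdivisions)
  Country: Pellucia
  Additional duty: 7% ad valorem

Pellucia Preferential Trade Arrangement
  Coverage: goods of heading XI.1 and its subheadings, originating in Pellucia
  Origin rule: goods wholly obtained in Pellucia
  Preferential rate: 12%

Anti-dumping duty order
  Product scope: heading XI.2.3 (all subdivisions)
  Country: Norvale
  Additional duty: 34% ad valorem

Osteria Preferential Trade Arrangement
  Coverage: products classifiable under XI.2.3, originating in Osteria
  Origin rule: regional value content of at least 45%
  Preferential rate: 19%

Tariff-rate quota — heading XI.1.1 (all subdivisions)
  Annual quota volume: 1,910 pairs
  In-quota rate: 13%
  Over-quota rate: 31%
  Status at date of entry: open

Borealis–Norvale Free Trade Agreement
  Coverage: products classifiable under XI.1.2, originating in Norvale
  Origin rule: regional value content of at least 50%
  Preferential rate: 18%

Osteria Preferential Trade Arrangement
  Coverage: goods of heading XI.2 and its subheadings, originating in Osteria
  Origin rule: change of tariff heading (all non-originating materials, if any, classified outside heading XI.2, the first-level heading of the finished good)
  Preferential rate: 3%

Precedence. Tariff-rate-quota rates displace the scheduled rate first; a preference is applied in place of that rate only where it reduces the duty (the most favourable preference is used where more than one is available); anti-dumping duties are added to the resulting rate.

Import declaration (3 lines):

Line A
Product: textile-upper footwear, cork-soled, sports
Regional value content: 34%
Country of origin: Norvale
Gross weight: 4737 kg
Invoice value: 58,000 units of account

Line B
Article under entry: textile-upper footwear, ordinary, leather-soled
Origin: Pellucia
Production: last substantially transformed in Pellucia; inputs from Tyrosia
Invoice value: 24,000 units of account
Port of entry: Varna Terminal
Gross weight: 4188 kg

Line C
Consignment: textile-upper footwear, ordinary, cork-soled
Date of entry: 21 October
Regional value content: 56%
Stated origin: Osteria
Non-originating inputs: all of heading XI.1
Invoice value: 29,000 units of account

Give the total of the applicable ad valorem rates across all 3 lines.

Line A: textile-upper → XI.2; cork-soled → XI.2.1; sports → XI.2.1.2. Scheduled 30%. Norvale agreement on XI.1.2: XI.2.1.2 not covered. → 30%.
Line B: textile-upper → XI.2; leather-soled → XI.2.3; ordinary → XI.2.3.3. Scheduled 32%. Pellucia agreement on XI.1: XI.2.3.3 not covered. → 32%.
Line C: textile-upper → XI.2; cork-soled → XI.2.1; ordinary → XI.2.1.1. Scheduled 21%. Osteria agreement on XI.2.3: XI.2.1.1 not covered; Osteria agreement on XI.2: CTH met → 3% available; preferential 3%. → 3%.
Sum: 30% + 32% + 3% = 65%.

65%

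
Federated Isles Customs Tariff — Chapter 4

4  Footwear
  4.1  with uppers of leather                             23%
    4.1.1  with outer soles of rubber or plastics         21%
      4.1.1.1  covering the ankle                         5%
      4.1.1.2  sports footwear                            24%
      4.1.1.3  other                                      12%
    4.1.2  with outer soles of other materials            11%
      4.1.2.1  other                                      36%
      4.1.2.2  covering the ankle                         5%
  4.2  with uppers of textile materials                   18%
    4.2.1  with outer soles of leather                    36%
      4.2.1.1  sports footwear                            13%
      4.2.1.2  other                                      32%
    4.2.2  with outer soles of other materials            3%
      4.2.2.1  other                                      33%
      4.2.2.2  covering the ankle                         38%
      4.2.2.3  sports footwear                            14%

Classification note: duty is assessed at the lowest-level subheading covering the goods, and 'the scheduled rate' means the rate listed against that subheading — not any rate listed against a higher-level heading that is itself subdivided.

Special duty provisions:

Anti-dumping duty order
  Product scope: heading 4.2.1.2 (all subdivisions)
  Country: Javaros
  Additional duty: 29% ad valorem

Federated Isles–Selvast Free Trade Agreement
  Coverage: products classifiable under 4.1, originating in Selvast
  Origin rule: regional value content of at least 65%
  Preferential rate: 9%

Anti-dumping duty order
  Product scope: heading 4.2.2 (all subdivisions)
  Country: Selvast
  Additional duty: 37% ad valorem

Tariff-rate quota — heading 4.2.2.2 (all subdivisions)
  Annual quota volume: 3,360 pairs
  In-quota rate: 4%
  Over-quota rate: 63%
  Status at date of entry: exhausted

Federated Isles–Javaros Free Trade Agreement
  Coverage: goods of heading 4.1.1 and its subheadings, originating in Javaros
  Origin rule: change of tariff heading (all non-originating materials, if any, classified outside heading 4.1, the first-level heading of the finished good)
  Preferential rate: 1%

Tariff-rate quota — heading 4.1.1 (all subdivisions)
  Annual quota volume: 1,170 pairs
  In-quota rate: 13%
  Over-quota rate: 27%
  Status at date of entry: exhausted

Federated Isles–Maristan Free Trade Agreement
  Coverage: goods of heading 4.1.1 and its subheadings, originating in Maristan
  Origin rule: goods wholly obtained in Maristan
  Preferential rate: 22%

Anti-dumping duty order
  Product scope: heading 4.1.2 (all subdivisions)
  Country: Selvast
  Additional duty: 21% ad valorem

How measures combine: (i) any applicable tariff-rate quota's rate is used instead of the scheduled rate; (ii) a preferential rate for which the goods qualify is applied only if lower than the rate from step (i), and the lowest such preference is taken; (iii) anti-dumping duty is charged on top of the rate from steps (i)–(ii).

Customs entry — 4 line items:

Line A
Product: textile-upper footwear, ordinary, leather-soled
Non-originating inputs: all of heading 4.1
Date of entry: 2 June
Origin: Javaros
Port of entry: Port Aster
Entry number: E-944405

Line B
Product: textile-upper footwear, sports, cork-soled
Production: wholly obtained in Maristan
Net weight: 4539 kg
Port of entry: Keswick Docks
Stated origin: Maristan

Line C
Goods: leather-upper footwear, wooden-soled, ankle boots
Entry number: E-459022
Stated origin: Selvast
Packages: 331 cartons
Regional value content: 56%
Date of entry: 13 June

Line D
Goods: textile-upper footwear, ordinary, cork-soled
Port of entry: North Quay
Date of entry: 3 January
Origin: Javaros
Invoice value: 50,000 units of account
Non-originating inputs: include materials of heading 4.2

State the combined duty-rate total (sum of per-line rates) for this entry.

134%

Line A: textile-upper → 4.2; leather-soled → 4.2.1; ordinary → 4.2.1.2. Scheduled 32%. Javaros agreement on 4.1.1: 4.2.1.2 not covered; anti-dumping (Javaros, 4.2.1.2): +29%; total 32% + 29% = 61%. → 61%.
Line B: textile-upper → 4.2; cork-soled → 4.2.2; sports → 4.2.2.3. Scheduled 14%. Maristan agreement on 4.1.1: 4.2.2.3 not covered. → 14%.
Line C: leather-upper → 4.1; wooden-soled → 4.1.2; ankle boots → 4.1.2.2. Scheduled 5%. Selvast agreement on 4.1: RVC < 65%; anti-dumping (Selvast, 4.1.2): +21%; total 5% + 21% = 26%. → 26%.
Line D: textile-upper → 4.2; cork-soled → 4.2.2; ordinary → 4.2.2.1. Scheduled 33%. Javaros agreement on 4.1.1: 4.2.2.1 not covered. → 33%.
Sum: 61% + 14% + 26% + 33% = 134%.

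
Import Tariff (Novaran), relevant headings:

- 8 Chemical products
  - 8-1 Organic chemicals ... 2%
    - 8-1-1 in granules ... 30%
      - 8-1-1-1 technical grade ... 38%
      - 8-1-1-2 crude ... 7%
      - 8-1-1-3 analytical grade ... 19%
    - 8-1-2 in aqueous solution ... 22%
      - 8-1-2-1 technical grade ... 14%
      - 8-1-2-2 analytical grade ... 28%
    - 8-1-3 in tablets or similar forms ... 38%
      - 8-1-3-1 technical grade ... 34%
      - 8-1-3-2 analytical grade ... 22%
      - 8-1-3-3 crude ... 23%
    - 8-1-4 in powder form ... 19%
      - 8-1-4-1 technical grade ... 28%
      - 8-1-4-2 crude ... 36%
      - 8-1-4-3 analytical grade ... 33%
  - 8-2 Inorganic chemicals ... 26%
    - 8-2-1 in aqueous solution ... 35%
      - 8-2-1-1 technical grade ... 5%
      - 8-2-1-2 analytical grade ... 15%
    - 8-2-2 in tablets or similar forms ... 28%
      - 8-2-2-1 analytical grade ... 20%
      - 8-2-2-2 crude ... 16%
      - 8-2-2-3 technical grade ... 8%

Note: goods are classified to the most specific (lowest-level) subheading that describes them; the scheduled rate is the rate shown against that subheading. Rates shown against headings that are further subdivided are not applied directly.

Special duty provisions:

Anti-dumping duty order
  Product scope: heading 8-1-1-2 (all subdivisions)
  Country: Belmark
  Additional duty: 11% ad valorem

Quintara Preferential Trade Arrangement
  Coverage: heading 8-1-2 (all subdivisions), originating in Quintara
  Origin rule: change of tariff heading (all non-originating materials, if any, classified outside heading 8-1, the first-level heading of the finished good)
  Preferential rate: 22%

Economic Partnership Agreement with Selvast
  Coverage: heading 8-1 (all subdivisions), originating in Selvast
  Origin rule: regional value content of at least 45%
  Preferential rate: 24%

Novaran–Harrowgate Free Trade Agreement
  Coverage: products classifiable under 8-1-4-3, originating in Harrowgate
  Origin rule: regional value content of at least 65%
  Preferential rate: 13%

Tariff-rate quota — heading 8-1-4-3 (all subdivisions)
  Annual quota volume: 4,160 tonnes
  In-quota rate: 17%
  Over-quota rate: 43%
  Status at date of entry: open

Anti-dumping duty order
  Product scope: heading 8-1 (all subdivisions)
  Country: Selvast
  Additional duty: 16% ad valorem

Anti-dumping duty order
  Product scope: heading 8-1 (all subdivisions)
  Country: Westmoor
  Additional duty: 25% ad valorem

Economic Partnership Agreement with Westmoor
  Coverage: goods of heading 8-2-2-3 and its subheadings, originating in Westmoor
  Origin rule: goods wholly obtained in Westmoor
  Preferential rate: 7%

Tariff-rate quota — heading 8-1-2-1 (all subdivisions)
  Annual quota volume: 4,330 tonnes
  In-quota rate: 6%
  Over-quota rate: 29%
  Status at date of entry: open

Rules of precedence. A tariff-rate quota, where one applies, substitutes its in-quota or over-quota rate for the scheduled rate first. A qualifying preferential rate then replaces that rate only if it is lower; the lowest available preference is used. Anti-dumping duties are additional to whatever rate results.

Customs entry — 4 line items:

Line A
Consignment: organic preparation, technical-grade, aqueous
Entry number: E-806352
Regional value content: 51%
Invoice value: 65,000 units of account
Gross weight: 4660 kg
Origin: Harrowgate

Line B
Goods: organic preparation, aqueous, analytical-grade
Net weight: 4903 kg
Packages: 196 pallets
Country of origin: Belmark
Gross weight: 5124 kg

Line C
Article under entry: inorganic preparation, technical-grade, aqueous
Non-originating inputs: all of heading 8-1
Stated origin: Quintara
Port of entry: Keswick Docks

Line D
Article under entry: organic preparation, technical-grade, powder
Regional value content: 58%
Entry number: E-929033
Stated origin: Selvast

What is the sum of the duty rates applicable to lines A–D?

79%

Line A: organic → 8-1; aqueous → 8-1-2; technical-grade → 8-1-2-1. Scheduled 14%. quota on 8-1-2-1 open → in-quota 6%; Harrowgate agreement on 8-1-4-3: 8-1-2-1 not covered. → 6%.
Line B: organic → 8-1; aqueous → 8-1-2; analytical-grade → 8-1-2-2. Scheduled 28%. No special measure applies. → 28%.
Line C: inorganic → 8-2; aqueous → 8-2-1; technical-grade → 8-2-1-1. Scheduled 5%. Quintara agreement on 8-1-2: 8-2-1-1 not covered. → 5%.
Line D: organic → 8-1; powder → 8-1-4; technical-grade → 8-1-4-1. Scheduled 28%. Selvast agreement on 8-1: RVC ≥ 45% → 24% available; preferential 24%; anti-dumping (Selvast, 8-1): +16%; total 24% + 16% = 40%. → 40%.
Sum: 6% + 28% + 5% + 40% = 79%.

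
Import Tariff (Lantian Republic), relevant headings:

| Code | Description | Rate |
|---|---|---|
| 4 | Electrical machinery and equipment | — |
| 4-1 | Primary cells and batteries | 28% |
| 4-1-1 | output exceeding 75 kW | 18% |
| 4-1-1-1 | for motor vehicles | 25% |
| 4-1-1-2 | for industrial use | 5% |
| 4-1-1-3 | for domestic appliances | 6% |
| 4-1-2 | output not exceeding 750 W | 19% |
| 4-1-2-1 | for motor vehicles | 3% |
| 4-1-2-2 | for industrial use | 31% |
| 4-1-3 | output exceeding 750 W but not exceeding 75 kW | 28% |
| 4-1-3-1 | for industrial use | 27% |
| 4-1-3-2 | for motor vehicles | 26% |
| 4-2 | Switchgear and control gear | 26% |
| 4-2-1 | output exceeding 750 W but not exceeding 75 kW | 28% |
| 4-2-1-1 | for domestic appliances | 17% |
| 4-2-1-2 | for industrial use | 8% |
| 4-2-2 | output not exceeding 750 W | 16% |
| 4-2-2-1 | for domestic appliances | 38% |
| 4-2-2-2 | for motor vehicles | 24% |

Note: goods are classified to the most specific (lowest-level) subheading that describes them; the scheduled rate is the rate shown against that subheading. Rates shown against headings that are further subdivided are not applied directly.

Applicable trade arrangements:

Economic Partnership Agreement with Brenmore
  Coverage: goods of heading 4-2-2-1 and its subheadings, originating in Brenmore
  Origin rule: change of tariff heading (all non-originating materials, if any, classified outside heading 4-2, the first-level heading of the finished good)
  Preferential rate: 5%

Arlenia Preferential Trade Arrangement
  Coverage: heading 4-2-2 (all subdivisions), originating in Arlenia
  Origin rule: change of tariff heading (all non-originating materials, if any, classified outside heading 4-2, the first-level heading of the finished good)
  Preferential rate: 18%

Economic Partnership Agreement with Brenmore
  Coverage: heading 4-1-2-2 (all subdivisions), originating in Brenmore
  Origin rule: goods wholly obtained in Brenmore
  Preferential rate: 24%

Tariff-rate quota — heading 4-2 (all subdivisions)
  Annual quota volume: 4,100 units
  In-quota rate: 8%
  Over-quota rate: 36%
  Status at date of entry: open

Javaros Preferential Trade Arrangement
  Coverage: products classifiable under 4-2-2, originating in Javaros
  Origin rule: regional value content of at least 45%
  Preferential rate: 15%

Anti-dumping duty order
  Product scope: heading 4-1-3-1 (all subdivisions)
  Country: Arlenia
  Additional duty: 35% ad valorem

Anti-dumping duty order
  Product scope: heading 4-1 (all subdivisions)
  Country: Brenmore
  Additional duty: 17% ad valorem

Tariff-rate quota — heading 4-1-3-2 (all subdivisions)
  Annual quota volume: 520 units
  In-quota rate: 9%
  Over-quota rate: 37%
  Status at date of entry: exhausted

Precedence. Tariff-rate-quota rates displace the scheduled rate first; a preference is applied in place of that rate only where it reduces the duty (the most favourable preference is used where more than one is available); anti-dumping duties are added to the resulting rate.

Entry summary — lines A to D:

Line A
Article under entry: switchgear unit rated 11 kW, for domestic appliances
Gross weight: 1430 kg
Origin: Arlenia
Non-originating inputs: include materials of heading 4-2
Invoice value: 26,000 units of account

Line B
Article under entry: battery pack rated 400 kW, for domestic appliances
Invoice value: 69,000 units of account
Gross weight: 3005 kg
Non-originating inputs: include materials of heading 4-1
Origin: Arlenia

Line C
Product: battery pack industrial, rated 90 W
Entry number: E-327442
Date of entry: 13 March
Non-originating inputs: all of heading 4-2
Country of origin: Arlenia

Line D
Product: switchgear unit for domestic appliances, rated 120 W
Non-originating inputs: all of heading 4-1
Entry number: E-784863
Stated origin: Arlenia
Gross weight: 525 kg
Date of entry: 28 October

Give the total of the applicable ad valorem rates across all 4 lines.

53%

Line A: switchgear unit → 4-2; rated 11 kW → 4-2-1; for domestic appliances → 4-2-1-1. Scheduled 17%. quota on 4-2 open → in-quota 8%; Arlenia agreement on 4-2-2: 4-2-1-1 not covered. → 8%.
Line B: battery pack → 4-1; rated 400 kW → 4-1-1; for domestic appliances → 4-1-1-3. Scheduled 6%. Arlenia agreement on 4-2-2: 4-1-1-3 not covered. → 6%.
Line C: battery pack → 4-1; rated 90 W → 4-1-2; industrial → 4-1-2-2. Scheduled 31%. Arlenia agreement on 4-2-2: 4-1-2-2 not covered. → 31%.
Line D: switchgear unit → 4-2; rated 120 W → 4-2-2; for domestic appliances → 4-2-2-1. Scheduled 38%. quota on 4-2 open → in-quota 8%; Arlenia agreement on 4-2-2: CTH met → 18% available; preference 18% not lower than 8% → no reduction. → 8%.
Sum: 8% + 6% + 31% + 8% = 53%.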